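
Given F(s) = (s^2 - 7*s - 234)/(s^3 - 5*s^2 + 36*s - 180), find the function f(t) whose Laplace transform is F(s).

Factor the denominator: s^3 - 5*s^2 + 36*s - 180 = (s - 5)*(s^2 + 36).
Partial fraction decomposition gives [-4/(s - 5)] + [5*s/(s^2 + 36)] + [18/(s^2 + 36)].
Invert each term: -4/(s - 5) ↔ -4e^(5t); 5·s/(s^2 + 36) ↔ 5cos(6t); 3·6/(s^2 + 36) ↔ 3sin(6t).

f(t) = -4*exp(5*t) + 3*sin(6*t) + 5*cos(6*t)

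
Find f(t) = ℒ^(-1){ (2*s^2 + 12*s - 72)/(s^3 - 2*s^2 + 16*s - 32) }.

f(t) = -2*exp(2*t) + 5*sin(4*t) + 4*cos(4*t)

Factor the denominator: s^3 - 2*s^2 + 16*s - 32 = (s - 2)*(s^2 + 16).
Partial fraction decomposition gives [-2/(s - 2)] + [4*s/(s^2 + 16)] + [20/(s^2 + 16)].
Invert each term: -2/(s - 2) ↔ -2e^(2t); 4·s/(s^2 + 16) ↔ 4cos(4t); 5·4/(s^2 + 16) ↔ 5sin(4t).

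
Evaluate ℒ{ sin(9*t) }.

9/(s^2 + 81)

L{sin(9t)} = 9/(s^2 + 81).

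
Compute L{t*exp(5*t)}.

L{e^(5t)} = 1/(s - 5).
Then apply L{t·g(t)} = -d/ds[G(s)] with G(s) = 1/(s - 5):
differentiating 1 time and applying the sign gives (s - 5)^(-2).

(s - 5)^(-2)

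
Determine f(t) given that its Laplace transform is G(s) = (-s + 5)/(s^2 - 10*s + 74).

f(t) = -exp(5*t)*cos(7*t)

Rewrite the denominator: s^2 - 10*s + 74 = (s - 5)^2 + 49.
The form in (s - 5) signals a first-shifting-theorem factor e^(5t).
Since L{cos(7t)} = s/(s^2 + 49), the inverse is e^(5*t)*cos(7*t), scaled by -1.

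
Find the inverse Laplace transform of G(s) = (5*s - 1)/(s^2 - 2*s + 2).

Complete the square in the denominator: s^2 - 2*s + 2 = (s - 1)^2 + 1^2.
Split the numerator to match: 5*s - 1 = 5·(s - 1) + 4·1.
Invert each term: 5·(s - 1)/((s - 1)^2 + 1) ↔ 5e^(t)cos(t); 4·1/((s - 1)^2 + 1) ↔ 4e^(t)sin(t).

4*exp(t)*sin(t) + 5*exp(t)*cos(t)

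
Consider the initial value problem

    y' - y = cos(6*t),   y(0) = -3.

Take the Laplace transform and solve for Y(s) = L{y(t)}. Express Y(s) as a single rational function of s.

Laplace-transform each side.
With L{y'} = sY - y(0) = sY - (-3): the LHS transforms to (s - 1)Y - (-3).
The right side is L{cos(6*t)} = s/(s^2 + 36).
So (s - 1)Y = s/(s^2 + 36) + (-3).
Divide through and combine into a single rational function.

Y(s) = (-3*s^2 + s - 108)/(s^3 - s^2 + 36*s - 36)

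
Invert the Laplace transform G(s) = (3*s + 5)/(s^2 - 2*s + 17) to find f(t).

f(t) = 2*exp(t)*sin(4*t) + 3*exp(t)*cos(4*t)

Complete the square in the denominator: s^2 - 2*s + 17 = (s - 1)^2 + 4^2.
Split the numerator to match: 3*s + 5 = 3·(s - 1) + 2·4.
Invert each term: 3·(s - 1)/((s - 1)^2 + 16) ↔ 3e^(t)cos(4t); 2·4/((s - 1)^2 + 16) ↔ 2e^(t)sin(4t).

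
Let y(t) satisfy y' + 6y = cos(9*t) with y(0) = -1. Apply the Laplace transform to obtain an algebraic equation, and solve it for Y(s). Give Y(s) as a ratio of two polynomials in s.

Apply the Laplace transform to the equation.
Using L{y'} = sY - y(0) = sY - (-1), the left side becomes (s + 6)Y - (-1).
The right side is L{cos(9*t)} = s/(s^2 + 81).
So (s + 6)Y = s/(s^2 + 81) + (-1).
Isolate Y and clear denominators.

Y(s) = (-s^2 + s - 81)/(s^3 + 6*s^2 + 81*s + 486)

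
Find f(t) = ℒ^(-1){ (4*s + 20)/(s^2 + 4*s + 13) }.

Complete the square in the denominator: s^2 + 4*s + 13 = (s + 2)^2 + 3^2.
Split the numerator to match: 4*s + 20 = 4·(s + 2) + 4·3.
Invert each term: 4·(s + 2)/((s + 2)^2 + 9) ↔ 4e^(-2t)cos(3t); 4·3/((s + 2)^2 + 9) ↔ 4e^(-2t)sin(3t).

f(t) = 4*exp(-2*t)*sin(3*t) + 4*exp(-2*t)*cos(3*t)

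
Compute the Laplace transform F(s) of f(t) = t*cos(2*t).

F(s) = (s - 2)*(s + 2)/(s^2 + 4)^2

L{cos(2t)} = s/(s^2 + 4).
Then apply L{t·g(t)} = -d/ds[G(s)] with G(s) = s/(s^2 + 4):
differentiating 1 time and applying the sign gives (s - 2)*(s + 2)/(s^2 + 4)^2.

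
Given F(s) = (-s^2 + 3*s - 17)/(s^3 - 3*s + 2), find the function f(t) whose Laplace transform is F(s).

Factor the denominator: s^3 - 3*s + 2 = (s - 1)^2*(s + 2).
Partial fraction decomposition gives [2/(s - 1)] + [-5/(s - 1)^2] + [-3/(s + 2)].
Invert each term: 2/(s - 1) ↔ 2e^(t); -5/(s - 1)^2 ↔ -5t·e^(t); -3/(s + 2) ↔ -3e^(-2t).

f(t) = -5*t*exp(t) + 2*exp(t) - 3*exp(-2*t)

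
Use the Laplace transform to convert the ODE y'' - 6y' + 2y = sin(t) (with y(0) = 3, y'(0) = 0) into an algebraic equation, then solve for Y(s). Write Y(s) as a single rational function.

Transform both sides with L{·}.
With L{y''} = s^2 Y - s·y(0) - y'(0) and L{y'} = sY - y(0), with y(0) = 3, y'(0) = 0: the LHS transforms to (s^2 - 6*s + 2)Y - (3*s - 18).
The right side is L{sin(t)} = 1/(s^2 + 1).
So (s^2 - 6*s + 2)Y = 1/(s^2 + 1) + (3*s - 18).
Solve for Y(s) and write it as one ratio of polynomials.

Y(s) = (3*s^3 - 18*s^2 + 3*s - 17)/(s^4 - 6*s^3 + 3*s^2 - 6*s + 2)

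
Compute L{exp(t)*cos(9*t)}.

L{cos(9t)} = s/(s^2 + 81).
By the first shifting theorem, multiplying by e^(t) replaces s with s - 1.

(s - 1)/((s - 1)^2 + 81)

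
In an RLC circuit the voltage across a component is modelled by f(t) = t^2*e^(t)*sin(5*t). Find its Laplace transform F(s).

L{sin(5t)} = 5/(s^2 + 25).
Multiplying by e^(t) shifts s → s - 1, so L{e^(t)*sin(5*t)} = 5/((s - 1)^2 + 25).
Then apply L{t^2·g(t)} = (-1)^2 d^2/ds^2[G(s)] with G(s) = 5/((s - 1)^2 + 25):
differentiating 2 times and applying the sign gives 10*(3*s^2 - 6*s - 22)/(s^2 - 2*s + 26)^3.

F(s) = 10*(3*s^2 - 6*s - 22)/(s^2 - 2*s + 26)^3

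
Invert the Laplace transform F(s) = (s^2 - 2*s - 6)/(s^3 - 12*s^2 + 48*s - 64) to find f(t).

f(t) = t^2*exp(4*t) + 6*t*exp(4*t) + exp(4*t)

Factor the denominator: s^3 - 12*s^2 + 48*s - 64 = (s - 4)^3.
Partial fraction decomposition gives [1/(s - 4)] + [6/(s - 4)^2] + [2/(s - 4)^3].
Invert each term: 1/(s - 4) ↔ e^(4t); 6/(s - 4)^2 ↔ 6t·e^(4t); 2/(s - 4)^3 ↔ (1)t^2·e^(4t).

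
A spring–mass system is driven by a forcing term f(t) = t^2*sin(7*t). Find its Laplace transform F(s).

F(s) = 14*(3*s^2 - 49)/(s^2 + 49)^3

L{sin(7t)} = 7/(s^2 + 49).
Then apply L{t^2·g(t)} = (-1)^2 d^2/ds^2[G(s)] with G(s) = 7/(s^2 + 49):
differentiating 2 times and applying the sign gives 14*(3*s^2 - 49)/(s^2 + 49)^3.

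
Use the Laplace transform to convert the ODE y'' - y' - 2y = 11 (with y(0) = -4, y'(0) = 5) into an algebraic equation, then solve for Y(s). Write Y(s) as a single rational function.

Laplace-transform each side.
With L{y''} = s^2 Y - s·y(0) - y'(0) and L{y'} = sY - y(0), with y(0) = -4, y'(0) = 5: the LHS transforms to (s^2 - s - 2)Y - (-4*s + 9).
The right side is L{11} = 11/s.
So (s^2 - s - 2)Y = 11/s + (-4*s + 9).
Isolate Y and clear denominators.

Y(s) = (-4*s^2 + 9*s + 11)/(s^3 - s^2 - 2*s)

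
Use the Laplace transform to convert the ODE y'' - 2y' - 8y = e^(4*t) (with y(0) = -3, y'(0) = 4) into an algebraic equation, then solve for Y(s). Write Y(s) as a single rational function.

Y(s) = (-3*s^2 + 22*s - 39)/(s^3 - 6*s^2 + 32)

Apply the Laplace transform to the equation.
With L{y''} = s^2 Y - s·y(0) - y'(0) and L{y'} = sY - y(0), with y(0) = -3, y'(0) = 4: the LHS transforms to (s^2 - 2*s - 8)Y - (-3*s + 10).
The right side is L{e^(4*t)} = 1/(s - 4).
So (s^2 - 2*s - 8)Y = 1/(s - 4) + (-3*s + 10).
Divide through and combine into a single rational function.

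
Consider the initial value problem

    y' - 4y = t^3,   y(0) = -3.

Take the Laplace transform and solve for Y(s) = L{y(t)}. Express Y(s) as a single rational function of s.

Transform both sides with L{·}.
With L{y'} = sY - y(0) = sY - (-3): the LHS transforms to (s - 4)Y - (-3).
The right side is L{t^3} = 6/s^4.
So (s - 4)Y = 6/s^4 + (-3).
Divide through and combine into a single rational function.

Y(s) = (-3*s^4 + 6)/(s^5 - 4*s^4)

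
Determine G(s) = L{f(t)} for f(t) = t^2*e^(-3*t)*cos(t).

G(s) = 2*(s + 3)*(s^2 + 6*s + 6)/(s^2 + 6*s + 10)^3

L{cos(t)} = s/(s^2 + 1).
Multiplying by e^(-3t) shifts s → s + 3, so L{e^(-3*t)*cos(t)} = (s + 3)/((s + 3)^2 + 1).
Then apply L{t^2·g(t)} = (-1)^2 d^2/ds^2[H(s)] with H(s) = (s + 3)/((s + 3)^2 + 1):
differentiating 2 times and applying the sign gives 2*(s + 3)*(s^2 + 6*s + 6)/(s^2 + 6*s + 10)^3.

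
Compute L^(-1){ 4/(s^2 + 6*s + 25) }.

Rewrite the denominator: s^2 + 6*s + 25 = (s + 3)^2 + 16.
The form in (s + 3) signals a first-shifting-theorem factor e^(-3t).
Since L{sin(4t)} = 4/(s^2 + 16), the inverse is e^(-3*t)*sin(4*t).

exp(-3*t)*sin(4*t)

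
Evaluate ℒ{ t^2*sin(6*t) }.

36*(s^2 - 12)/(s^2 + 36)^3

L{sin(6t)} = 6/(s^2 + 36).
Then apply L{t^2·g(t)} = (-1)^2 d^2/ds^2[G(s)] with G(s) = 6/(s^2 + 36):
differentiating 2 times and applying the sign gives 36*(s^2 - 12)/(s^2 + 36)^3.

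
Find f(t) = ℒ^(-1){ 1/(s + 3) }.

f(t) = exp(-3*t)

Since L{e^(-3t)} = 1/(s + 3), the inverse is e^(-3*t).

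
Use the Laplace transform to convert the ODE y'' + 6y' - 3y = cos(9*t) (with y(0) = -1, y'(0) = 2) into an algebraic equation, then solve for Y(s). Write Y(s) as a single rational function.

Y(s) = (-s^3 - 4*s^2 - 80*s - 324)/(s^4 + 6*s^3 + 78*s^2 + 486*s - 243)

Take the Laplace transform of both sides.
With L{y''} = s^2 Y - s·y(0) - y'(0) and L{y'} = sY - y(0), with y(0) = -1, y'(0) = 2: the LHS transforms to (s^2 + 6*s - 3)Y - (-s - 4).
The right side is L{cos(9*t)} = s/(s^2 + 81).
So (s^2 + 6*s - 3)Y = s/(s^2 + 81) + (-s - 4).
Solve for Y(s) and write it as one ratio of polynomials.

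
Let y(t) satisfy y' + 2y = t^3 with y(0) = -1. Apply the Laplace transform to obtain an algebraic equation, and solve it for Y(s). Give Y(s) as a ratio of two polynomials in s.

Laplace-transform each side.
Using L{y'} = sY - y(0) = sY - (-1), the left side becomes (s + 2)Y - (-1).
The right side is L{t^3} = 6/s^4.
So (s + 2)Y = 6/s^4 + (-1).
Divide through and combine into a single rational function.

Y(s) = (-s^4 + 6)/(s^5 + 2*s^4)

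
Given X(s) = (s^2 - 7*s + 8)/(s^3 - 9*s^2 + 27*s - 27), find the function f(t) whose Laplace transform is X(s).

f(t) = -2*t^2*exp(3*t) - t*exp(3*t) + exp(3*t)

Factor the denominator: s^3 - 9*s^2 + 27*s - 27 = (s - 3)^3.
Partial fraction decomposition gives [1/(s - 3)] + [-1/(s - 3)^2] + [-4/(s - 3)^3].
Invert each term: 1/(s - 3) ↔ e^(3t); -1/(s - 3)^2 ↔ -t·e^(3t); -4/(s - 3)^3 ↔ (-2)t^2·e^(3t).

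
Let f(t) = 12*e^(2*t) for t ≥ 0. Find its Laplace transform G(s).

G(s) = 12/(s - 2)

L{12} = 12/s.
By the first shifting theorem, multiplying by e^(2t) replaces s with s - 2.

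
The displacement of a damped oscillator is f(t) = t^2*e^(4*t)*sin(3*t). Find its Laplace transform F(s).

F(s) = 18*(s^2 - 8*s + 13)/(s^2 - 8*s + 25)^3

L{sin(3t)} = 3/(s^2 + 9).
Multiplying by e^(4t) shifts s → s - 4, so L{e^(4*t)*sin(3*t)} = 3/((s - 4)^2 + 9).
Then apply L{t^2·g(t)} = (-1)^2 d^2/ds^2[G(s)] with G(s) = 3/((s - 4)^2 + 9):
differentiating 2 times and applying the sign gives 18*(s^2 - 8*s + 13)/(s^2 - 8*s + 25)^3.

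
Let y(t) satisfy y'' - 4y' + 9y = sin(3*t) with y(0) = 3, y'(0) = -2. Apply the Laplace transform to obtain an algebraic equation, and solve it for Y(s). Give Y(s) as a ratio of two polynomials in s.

Transform both sides with L{·}.
Using L{y''} = s^2 Y - s·y(0) - y'(0) and L{y'} = sY - y(0), with y(0) = 3, y'(0) = -2, the left side becomes (s^2 - 4*s + 9)Y - (3*s - 14).
The right side is L{sin(3*t)} = 3/(s^2 + 9).
So (s^2 - 4*s + 9)Y = 3/(s^2 + 9) + (3*s - 14).
Solve for Y(s) and write it as one ratio of polynomials.

Y(s) = (3*s^3 - 14*s^2 + 27*s - 123)/(s^4 - 4*s^3 + 18*s^2 - 36*s + 81)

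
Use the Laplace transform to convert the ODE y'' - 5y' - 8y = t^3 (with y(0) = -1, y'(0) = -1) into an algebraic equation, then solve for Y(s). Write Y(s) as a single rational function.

Y(s) = (-s^5 + 4*s^4 + 6)/(s^6 - 5*s^5 - 8*s^4)

Laplace-transform each side.
With L{y''} = s^2 Y - s·y(0) - y'(0) and L{y'} = sY - y(0), with y(0) = -1, y'(0) = -1: the LHS transforms to (s^2 - 5*s - 8)Y - (-s + 4).
The right side is L{t^3} = 6/s^4.
So (s^2 - 5*s - 8)Y = 6/s^4 + (-s + 4).
Solve for Y(s) and write it as one ratio of polynomials.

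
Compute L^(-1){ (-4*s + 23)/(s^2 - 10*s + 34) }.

exp(5*t)*sin(3*t) - 4*exp(5*t)*cos(3*t)

Complete the square in the denominator: s^2 - 10*s + 34 = (s - 5)^2 + 3^2.
Split the numerator to match: -4*s + 23 = -4·(s - 5) + 1·3.
Invert each term: -4·(s - 5)/((s - 5)^2 + 9) ↔ -4e^(5t)cos(3t); 1·3/((s - 5)^2 + 9) ↔ e^(5t)sin(3t).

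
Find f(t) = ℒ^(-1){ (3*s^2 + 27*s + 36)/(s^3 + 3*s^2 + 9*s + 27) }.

Factor the denominator: s^3 + 3*s^2 + 9*s + 27 = (s + 3)*(s^2 + 9).
Partial fraction decomposition gives [-1/(s + 3)] + [4*s/(s^2 + 9)] + [15/(s^2 + 9)].
Invert each term: -1/(s + 3) ↔ -e^(-3t); 4·s/(s^2 + 9) ↔ 4cos(3t); 5·3/(s^2 + 9) ↔ 5sin(3t).

f(t) = 5*sin(3*t) + 4*cos(3*t) - exp(-3*t)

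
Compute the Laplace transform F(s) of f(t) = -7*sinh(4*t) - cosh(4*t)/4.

Apply the Laplace transform termwise.
(-1/4)·[L{cosh(4t)} = s/(s^2 - 16)]; (-7)·[L{sinh(4t)} = 4/(s^2 - 16)].

F(s) = -s/(4*(s^2 - 16)) - 28/(s^2 - 16)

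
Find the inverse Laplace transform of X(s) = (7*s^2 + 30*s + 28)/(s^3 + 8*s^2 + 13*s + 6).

Factor the denominator: s^3 + 8*s^2 + 13*s + 6 = (s + 1)^2*(s + 6).
Partial fraction decomposition gives [3/(s + 1)] + [(s + 1)^(-2)] + [4/(s + 6)].
Invert each term: 3/(s + 1) ↔ 3e^(-t); 1/(s + 1)^2 ↔ t·e^(-t); 4/(s + 6) ↔ 4e^(-6t).

t*exp(-t) + 3*exp(-t) + 4*exp(-6*t)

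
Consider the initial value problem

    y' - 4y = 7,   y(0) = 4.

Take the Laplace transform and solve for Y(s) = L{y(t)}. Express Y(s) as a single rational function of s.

Transform both sides with L{·}.
With L{y'} = sY - y(0) = sY - 4: the LHS transforms to (s - 4)Y - (4).
The right side is L{7} = 7/s.
So (s - 4)Y = 7/s + (4).
Solve for Y(s) and write it as one ratio of polynomials.

Y(s) = (4*s + 7)/(s^2 - 4*s)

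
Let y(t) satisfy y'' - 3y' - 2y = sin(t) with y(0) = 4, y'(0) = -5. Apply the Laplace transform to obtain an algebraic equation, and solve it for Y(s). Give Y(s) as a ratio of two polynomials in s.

Y(s) = (4*s^3 - 17*s^2 + 4*s - 16)/(s^4 - 3*s^3 - s^2 - 3*s - 2)

Laplace-transform each side.
The derivative rules (L{y''} = s^2 Y - s·y(0) - y'(0) and L{y'} = sY - y(0), with y(0) = 4, y'(0) = -5) turn the left side into (s^2 - 3*s - 2)Y - (4*s - 17).
The right side is L{sin(t)} = 1/(s^2 + 1).
So (s^2 - 3*s - 2)Y = 1/(s^2 + 1) + (4*s - 17).
Isolate Y and clear denominators.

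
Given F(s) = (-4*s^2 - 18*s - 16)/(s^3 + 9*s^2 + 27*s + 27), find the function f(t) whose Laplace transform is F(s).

Factor the denominator: s^3 + 9*s^2 + 27*s + 27 = (s + 3)^3.
Partial fraction decomposition gives [-4/(s + 3)] + [6/(s + 3)^2] + [2/(s + 3)^3].
Invert each term: -4/(s + 3) ↔ -4e^(-3t); 6/(s + 3)^2 ↔ 6t·e^(-3t); 2/(s + 3)^3 ↔ (1)t^2·e^(-3t).

f(t) = t^2*exp(-3*t) + 6*t*exp(-3*t) - 4*exp(-3*t)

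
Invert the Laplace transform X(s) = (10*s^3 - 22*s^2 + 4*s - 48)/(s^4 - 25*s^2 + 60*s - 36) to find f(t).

f(t) = 2*exp(3*t) + 6*exp(2*t) - 4*exp(t) + 6*exp(-6*t)

Factor the denominator: s^4 - 25*s^2 + 60*s - 36 = (s - 3)*(s - 2)*(s - 1)*(s + 6).
Partial fraction decomposition gives [6/(s - 2)] + [6/(s + 6)] + [-4/(s - 1)] + [2/(s - 3)].
Invert each term: 6/(s - 2) ↔ 6e^(2t); 6/(s + 6) ↔ 6e^(-6t); -4/(s - 1) ↔ -4e^(t); 2/(s - 3) ↔ 2e^(3t).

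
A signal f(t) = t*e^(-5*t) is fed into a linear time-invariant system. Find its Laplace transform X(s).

X(s) = (s + 5)^(-2)

L{e^(-5t)} = 1/(s + 5).
Then apply L{t·g(t)} = -d/ds[G(s)] with G(s) = 1/(s + 5):
differentiating 1 time and applying the sign gives (s + 5)^(-2).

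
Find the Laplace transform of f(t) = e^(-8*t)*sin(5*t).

L{sin(5t)} = 5/(s^2 + 25).
By the first shifting theorem, multiplying by e^(-8t) replaces s with s + 8.

5/((s + 8)^2 + 25)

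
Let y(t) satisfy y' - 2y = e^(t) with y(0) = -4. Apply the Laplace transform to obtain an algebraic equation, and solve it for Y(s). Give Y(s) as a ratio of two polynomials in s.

Take the Laplace transform of both sides.
With L{y'} = sY - y(0) = sY - (-4): the LHS transforms to (s - 2)Y - (-4).
The right side is L{e^(t)} = 1/(s - 1).
So (s - 2)Y = 1/(s - 1) + (-4).
Solve for Y(s) and write it as one ratio of polynomials.

Y(s) = (-4*s + 5)/(s^2 - 3*s + 2)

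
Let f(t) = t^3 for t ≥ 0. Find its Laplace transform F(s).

L{t^3} = 3!/s^4 = 6/s^4.

F(s) = 6/s^4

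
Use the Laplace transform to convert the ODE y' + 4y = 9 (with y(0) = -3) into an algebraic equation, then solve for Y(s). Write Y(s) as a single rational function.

Y(s) = (-3*s + 9)/(s^2 + 4*s)

Apply the Laplace transform to the equation.
The derivative rules (L{y'} = sY - y(0) = sY - (-3)) turn the left side into (s + 4)Y - (-3).
The right side is L{9} = 9/s.
So (s + 4)Y = 9/s + (-3).
Divide through and combine into a single rational function.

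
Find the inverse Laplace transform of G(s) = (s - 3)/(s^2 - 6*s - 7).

Rewrite the denominator: s^2 - 6*s - 7 = (s - 3)^2 - 16.
The form in (s - 3) signals a first-shifting-theorem factor e^(3t).
Since L{cosh(4t)} = s/(s^2 - 16), the inverse is e^(3*t)*cosh(4*t).

exp(3*t)*cosh(4*t)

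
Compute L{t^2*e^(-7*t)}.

L{e^(-7t)} = 1/(s + 7).
Then apply L{t^2·g(t)} = (-1)^2 d^2/ds^2[G(s)] with G(s) = 1/(s + 7):
differentiating 2 times and applying the sign gives 2/(s + 7)^3.

2/(s + 7)^3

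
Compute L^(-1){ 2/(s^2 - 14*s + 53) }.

Rewrite the denominator: s^2 - 14*s + 53 = (s - 7)^2 + 4.
The form in (s - 7) signals a first-shifting-theorem factor e^(7t).
Since L{sin(2t)} = 2/(s^2 + 4), the inverse is e^(7*t)*sin(2*t).

exp(7*t)*sin(2*t)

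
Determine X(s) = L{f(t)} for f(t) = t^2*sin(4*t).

L{sin(4t)} = 4/(s^2 + 16).
Then apply L{t^2·g(t)} = (-1)^2 d^2/ds^2[G(s)] with G(s) = 4/(s^2 + 16):
differentiating 2 times and applying the sign gives 8*(3*s^2 - 16)/(s^2 + 16)^3.

X(s) = 8*(3*s^2 - 16)/(s^2 + 16)^3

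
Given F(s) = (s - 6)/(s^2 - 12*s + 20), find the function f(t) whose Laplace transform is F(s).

f(t) = exp(6*t)*cosh(4*t)

Rewrite the denominator: s^2 - 12*s + 20 = (s - 6)^2 - 16.
The form in (s - 6) signals a first-shifting-theorem factor e^(6t).
Since L{cosh(4t)} = s/(s^2 - 16), the inverse is exp(6*t)*cosh(4*t).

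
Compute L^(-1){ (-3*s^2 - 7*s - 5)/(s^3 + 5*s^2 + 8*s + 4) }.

3*t*exp(-2*t) - exp(-t) - 2*exp(-2*t)

Factor the denominator: s^3 + 5*s^2 + 8*s + 4 = (s + 1)*(s + 2)^2.
Partial fraction decomposition gives [-2/(s + 2)] + [3/(s + 2)^2] + [-1/(s + 1)].
Invert each term: -2/(s + 2) ↔ -2e^(-2t); 3/(s + 2)^2 ↔ 3t·e^(-2t); -1/(s + 1) ↔ -e^(-t).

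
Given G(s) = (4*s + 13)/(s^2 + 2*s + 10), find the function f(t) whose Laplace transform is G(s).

f(t) = 3*exp(-t)*sin(3*t) + 4*exp(-t)*cos(3*t)

Complete the square in the denominator: s^2 + 2*s + 10 = (s + 1)^2 + 3^2.
Split the numerator to match: 4*s + 13 = 4·(s + 1) + 3·3.
Invert each term: 4·(s + 1)/((s + 1)^2 + 9) ↔ 4e^(-t)cos(3t); 3·3/((s + 1)^2 + 9) ↔ 3e^(-t)sin(3t).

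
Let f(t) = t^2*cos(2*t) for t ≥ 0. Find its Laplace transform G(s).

L{cos(2t)} = s/(s^2 + 4).
Then apply L{t^2·g(t)} = (-1)^2 d^2/ds^2[H(s)] with H(s) = s/(s^2 + 4):
differentiating 2 times and applying the sign gives 2*s*(s^2 - 12)/(s^2 + 4)^3.

G(s) = 2*s*(s^2 - 12)/(s^2 + 4)^3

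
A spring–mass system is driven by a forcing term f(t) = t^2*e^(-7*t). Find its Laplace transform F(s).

L{e^(-7t)} = 1/(s + 7).
Then apply L{t^2·g(t)} = (-1)^2 d^2/ds^2[G(s)] with G(s) = 1/(s + 7):
differentiating 2 times and applying the sign gives 2/(s + 7)^3.

F(s) = 2/(s + 7)^3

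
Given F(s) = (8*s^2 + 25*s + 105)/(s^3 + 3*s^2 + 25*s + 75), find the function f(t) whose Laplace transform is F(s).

Factor the denominator: s^3 + 3*s^2 + 25*s + 75 = (s + 3)*(s^2 + 25).
Partial fraction decomposition gives [3/(s + 3)] + [5*s/(s^2 + 25)] + [10/(s^2 + 25)].
Invert each term: 3/(s + 3) ↔ 3e^(-3t); 5·s/(s^2 + 25) ↔ 5cos(5t); 2·5/(s^2 + 25) ↔ 2sin(5t).

f(t) = 2*sin(5*t) + 5*cos(5*t) + 3*exp(-3*t)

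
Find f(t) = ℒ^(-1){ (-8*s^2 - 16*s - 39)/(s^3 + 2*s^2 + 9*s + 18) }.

f(t) = -2*sin(3*t) - 5*cos(3*t) - 3*exp(-2*t)

Factor the denominator: s^3 + 2*s^2 + 9*s + 18 = (s + 2)*(s^2 + 9).
Partial fraction decomposition gives [-3/(s + 2)] + [-5*s/(s^2 + 9)] + [-6/(s^2 + 9)].
Invert each term: -3/(s + 2) ↔ -3e^(-2t); -5·s/(s^2 + 9) ↔ -5cos(3t); -2·3/(s^2 + 9) ↔ -2sin(3t).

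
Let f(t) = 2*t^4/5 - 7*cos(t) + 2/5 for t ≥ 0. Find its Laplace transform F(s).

By linearity of the Laplace transform, transform each term separately.
(2/5)·[L{t^4} = 4!/s^5 = 24/s^5]; (-7)·[L{cos(t)} = s/(s^2 + 1)]; L{2/5} = (2/5)/s.

F(s) = -7*s/(s^2 + 1) + 2/(5*s) + 48/(5*s^5)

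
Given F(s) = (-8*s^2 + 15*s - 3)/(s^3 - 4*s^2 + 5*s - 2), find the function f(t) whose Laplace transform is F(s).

f(t) = -4*t*exp(t) - 5*exp(2*t) - 3*exp(t)

Factor the denominator: s^3 - 4*s^2 + 5*s - 2 = (s - 2)*(s - 1)^2.
Partial fraction decomposition gives [-3/(s - 1)] + [-4/(s - 1)^2] + [-5/(s - 2)].
Invert each term: -3/(s - 1) ↔ -3e^(t); -4/(s - 1)^2 ↔ -4t·e^(t); -5/(s - 2) ↔ -5e^(2t).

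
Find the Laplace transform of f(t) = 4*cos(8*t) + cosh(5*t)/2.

Apply the Laplace transform termwise.
(1/2)·[L{cosh(5t)} = s/(s^2 - 25)]; (4)·[L{cos(8t)} = s/(s^2 + 64)].

4*s/(s^2 + 64) + s/(2*(s^2 - 25))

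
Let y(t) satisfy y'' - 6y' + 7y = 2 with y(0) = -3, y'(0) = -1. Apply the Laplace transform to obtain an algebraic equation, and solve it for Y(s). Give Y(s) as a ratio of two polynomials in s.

Laplace-transform each side.
Using L{y''} = s^2 Y - s·y(0) - y'(0) and L{y'} = sY - y(0), with y(0) = -3, y'(0) = -1, the left side becomes (s^2 - 6*s + 7)Y - (-3*s + 17).
The right side is L{2} = 2/s.
So (s^2 - 6*s + 7)Y = 2/s + (-3*s + 17).
Divide through and combine into a single rational function.

Y(s) = (-3*s^2 + 17*s + 2)/(s^3 - 6*s^2 + 7*s)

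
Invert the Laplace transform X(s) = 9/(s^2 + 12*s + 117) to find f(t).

f(t) = exp(-6*t)*sin(9*t)

Rewrite the denominator: s^2 + 12*s + 117 = (s + 6)^2 + 81.
The form in (s + 6) signals a first-shifting-theorem factor e^(-6t).
Since L{sin(9t)} = 9/(s^2 + 81), the inverse is e^(-6*t)*sin(9*t).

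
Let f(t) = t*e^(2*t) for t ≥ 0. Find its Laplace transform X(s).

X(s) = (s - 2)^(-2)

L{t} = 1!/s^2 = 1/s^2.
By the first shifting theorem, multiplying by e^(2t) replaces s with s - 2.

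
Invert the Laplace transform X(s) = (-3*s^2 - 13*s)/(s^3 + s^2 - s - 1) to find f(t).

Factor the denominator: s^3 + s^2 - s - 1 = (s - 1)*(s + 1)^2.
Partial fraction decomposition gives [1/(s + 1)] + [-5/(s + 1)^2] + [-4/(s - 1)].
Invert each term: 1/(s + 1) ↔ e^(-t); -5/(s + 1)^2 ↔ -5t·e^(-t); -4/(s - 1) ↔ -4e^(t).

f(t) = -5*t*exp(-t) - 4*exp(t) + exp(-t)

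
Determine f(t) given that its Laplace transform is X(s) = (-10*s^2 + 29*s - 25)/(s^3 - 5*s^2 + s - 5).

f(t) = -5*exp(5*t) + 4*sin(t) - 5*cos(t)

Factor the denominator: s^3 - 5*s^2 + s - 5 = (s - 5)*(s^2 + 1).
Partial fraction decomposition gives [-5/(s - 5)] + [-5*s/(s^2 + 1)] + [4/(s^2 + 1)].
Invert each term: -5/(s - 5) ↔ -5e^(5t); -5·s/(s^2 + 1) ↔ -5cos(t); 4·1/(s^2 + 1) ↔ 4sin(t).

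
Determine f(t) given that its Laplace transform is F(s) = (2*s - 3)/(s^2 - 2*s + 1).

f(t) = -t*exp(t) + 2*exp(t)

Factor the denominator: s^2 - 2*s + 1 = (s - 1)^2.
Partial fraction decomposition gives [2/(s - 1)] + [-1/(s - 1)^2].
Invert each term: 2/(s - 1) ↔ 2e^(t); -1/(s - 1)^2 ↔ -t·e^(t).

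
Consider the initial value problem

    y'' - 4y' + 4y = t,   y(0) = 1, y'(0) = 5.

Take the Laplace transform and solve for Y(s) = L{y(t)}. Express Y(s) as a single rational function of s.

Apply the Laplace transform to the equation.
Using L{y''} = s^2 Y - s·y(0) - y'(0) and L{y'} = sY - y(0), with y(0) = 1, y'(0) = 5, the left side becomes (s^2 - 4*s + 4)Y - (s + 1).
The right side is L{t} = s^(-2).
So (s^2 - 4*s + 4)Y = s^(-2) + (s + 1).
Solve for Y(s) and write it as one ratio of polynomials.

Y(s) = (s^3 + s^2 + 1)/(s^4 - 4*s^3 + 4*s^2)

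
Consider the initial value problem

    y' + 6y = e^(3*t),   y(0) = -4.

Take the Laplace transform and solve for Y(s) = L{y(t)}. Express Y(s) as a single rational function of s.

Transform both sides with L{·}.
The derivative rules (L{y'} = sY - y(0) = sY - (-4)) turn the left side into (s + 6)Y - (-4).
The right side is L{e^(3*t)} = 1/(s - 3).
So (s + 6)Y = 1/(s - 3) + (-4).
Isolate Y and clear denominators.

Y(s) = (-4*s + 13)/(s^2 + 3*s - 18)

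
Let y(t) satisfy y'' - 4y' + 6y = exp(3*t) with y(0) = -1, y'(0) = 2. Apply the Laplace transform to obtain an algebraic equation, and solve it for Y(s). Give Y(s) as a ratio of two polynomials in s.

Laplace-transform each side.
Using L{y''} = s^2 Y - s·y(0) - y'(0) and L{y'} = sY - y(0), with y(0) = -1, y'(0) = 2, the left side becomes (s^2 - 4*s + 6)Y - (-s + 6).
The right side is L{exp(3*t)} = 1/(s - 3).
So (s^2 - 4*s + 6)Y = 1/(s - 3) + (-s + 6).
Solve for Y(s) and write it as one ratio of polynomials.

Y(s) = (-s^2 + 9*s - 17)/(s^3 - 7*s^2 + 18*s - 18)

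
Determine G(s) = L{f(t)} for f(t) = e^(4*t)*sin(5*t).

L{sin(5t)} = 5/(s^2 + 25).
By the first shifting theorem, multiplying by e^(4t) replaces s with s - 4.

G(s) = 5/((s - 4)^2 + 25)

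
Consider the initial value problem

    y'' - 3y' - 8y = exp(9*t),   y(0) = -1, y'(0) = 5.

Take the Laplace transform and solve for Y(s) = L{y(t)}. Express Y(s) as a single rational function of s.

Laplace-transform each side.
The derivative rules (L{y''} = s^2 Y - s·y(0) - y'(0) and L{y'} = sY - y(0), with y(0) = -1, y'(0) = 5) turn the left side into (s^2 - 3*s - 8)Y - (-s + 8).
The right side is L{exp(9*t)} = 1/(s - 9).
So (s^2 - 3*s - 8)Y = 1/(s - 9) + (-s + 8).
Divide through and combine into a single rational function.

Y(s) = (-s^2 + 17*s - 71)/(s^3 - 12*s^2 + 19*s + 72)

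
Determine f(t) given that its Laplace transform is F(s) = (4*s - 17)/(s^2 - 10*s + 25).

f(t) = 3*t*exp(5*t) + 4*exp(5*t)

Factor the denominator: s^2 - 10*s + 25 = (s - 5)^2.
Partial fraction decomposition gives [4/(s - 5)] + [3/(s - 5)^2].
Invert each term: 4/(s - 5) ↔ 4e^(5t); 3/(s - 5)^2 ↔ 3t·e^(5t).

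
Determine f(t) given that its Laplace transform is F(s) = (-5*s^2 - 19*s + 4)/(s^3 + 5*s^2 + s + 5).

Factor the denominator: s^3 + 5*s^2 + s + 5 = (s + 5)*(s^2 + 1).
Partial fraction decomposition gives [-1/(s + 5)] + [-4*s/(s^2 + 1)] + [1/(s^2 + 1)].
Invert each term: -1/(s + 5) ↔ -e^(-5t); -4·s/(s^2 + 1) ↔ -4cos(t); 1·1/(s^2 + 1) ↔ sin(t).

f(t) = sin(t) - 4*cos(t) - exp(-5*t)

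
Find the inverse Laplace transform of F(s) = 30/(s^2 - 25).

Factor the denominator: s^2 - 25 = (s - 5)*(s + 5).
Partial fraction decomposition gives [3/(s - 5)] + [-3/(s + 5)].
Invert each term: 3/(s - 5) ↔ 3e^(5t); -3/(s + 5) ↔ -3e^(-5t).

3*exp(5*t) - 3*exp(-5*t)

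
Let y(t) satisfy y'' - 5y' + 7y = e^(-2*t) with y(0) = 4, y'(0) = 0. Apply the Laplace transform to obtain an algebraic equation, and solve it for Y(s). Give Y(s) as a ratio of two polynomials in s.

Y(s) = (4*s^2 - 12*s - 39)/(s^3 - 3*s^2 - 3*s + 14)

Take the Laplace transform of both sides.
The derivative rules (L{y''} = s^2 Y - s·y(0) - y'(0) and L{y'} = sY - y(0), with y(0) = 4, y'(0) = 0) turn the left side into (s^2 - 5*s + 7)Y - (4*s - 20).
The right side is L{e^(-2*t)} = 1/(s + 2).
So (s^2 - 5*s + 7)Y = 1/(s + 2) + (4*s - 20).
Isolate Y and clear denominators.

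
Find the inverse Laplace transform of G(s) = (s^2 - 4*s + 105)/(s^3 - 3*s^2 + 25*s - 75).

Factor the denominator: s^3 - 3*s^2 + 25*s - 75 = (s - 3)*(s^2 + 25).
Partial fraction decomposition gives [3/(s - 3)] + [-2*s/(s^2 + 25)] + [-10/(s^2 + 25)].
Invert each term: 3/(s - 3) ↔ 3e^(3t); -2·s/(s^2 + 25) ↔ -2cos(5t); -2·5/(s^2 + 25) ↔ -2sin(5t).

3*exp(3*t) - 2*sin(5*t) - 2*cos(5*t)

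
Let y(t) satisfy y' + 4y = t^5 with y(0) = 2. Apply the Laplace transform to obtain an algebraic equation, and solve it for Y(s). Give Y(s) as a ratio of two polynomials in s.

Y(s) = (2*s^6 + 120)/(s^7 + 4*s^6)

Take the Laplace transform of both sides.
With L{y'} = sY - y(0) = sY - 2: the LHS transforms to (s + 4)Y - (2).
The right side is L{t^5} = 120/s^6.
So (s + 4)Y = 120/s^6 + (2).
Solve for Y(s) and write it as one ratio of polynomials.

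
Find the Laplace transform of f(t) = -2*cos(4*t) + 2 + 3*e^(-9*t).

The transform is linear, so treat each term independently.
(-2)·[L{cos(4t)} = s/(s^2 + 16)]; L{2} = 2/s; (3)·[L{e^(-9t)} = 1/(s + 9)].

-2*s/(s^2 + 16) + 3/(s + 9) + 2/s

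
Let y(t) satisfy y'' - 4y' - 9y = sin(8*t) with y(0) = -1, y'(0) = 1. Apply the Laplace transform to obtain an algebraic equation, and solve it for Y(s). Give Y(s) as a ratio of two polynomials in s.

Y(s) = (-s^3 + 5*s^2 - 64*s + 328)/(s^4 - 4*s^3 + 55*s^2 - 256*s - 576)

Laplace-transform each side.
The derivative rules (L{y''} = s^2 Y - s·y(0) - y'(0) and L{y'} = sY - y(0), with y(0) = -1, y'(0) = 1) turn the left side into (s^2 - 4*s - 9)Y - (-s + 5).
The right side is L{sin(8*t)} = 8/(s^2 + 64).
So (s^2 - 4*s - 9)Y = 8/(s^2 + 64) + (-s + 5).
Divide through and combine into a single rational function.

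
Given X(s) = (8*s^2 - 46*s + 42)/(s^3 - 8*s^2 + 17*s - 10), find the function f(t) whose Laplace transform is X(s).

Factor the denominator: s^3 - 8*s^2 + 17*s - 10 = (s - 5)*(s - 2)*(s - 1).
Partial fraction decomposition gives [1/(s - 5)] + [6/(s - 2)] + [1/(s - 1)].
Invert each term: 1/(s - 5) ↔ e^(5t); 6/(s - 2) ↔ 6e^(2t); 1/(s - 1) ↔ e^(t).

f(t) = exp(5*t) + 6*exp(2*t) + exp(t)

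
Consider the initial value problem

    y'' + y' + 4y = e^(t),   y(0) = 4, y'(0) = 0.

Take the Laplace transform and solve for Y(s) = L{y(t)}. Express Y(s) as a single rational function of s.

Y(s) = (4*s^2 - 3)/(s^3 + 3*s - 4)

Transform both sides with L{·}.
The derivative rules (L{y''} = s^2 Y - s·y(0) - y'(0) and L{y'} = sY - y(0), with y(0) = 4, y'(0) = 0) turn the left side into (s^2 + s + 4)Y - (4*s + 4).
The right side is L{e^(t)} = 1/(s - 1).
So (s^2 + s + 4)Y = 1/(s - 1) + (4*s + 4).
Solve for Y(s) and write it as one ratio of polynomials.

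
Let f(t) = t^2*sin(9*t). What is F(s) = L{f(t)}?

L{sin(9t)} = 9/(s^2 + 81).
Then apply L{t^2·g(t)} = (-1)^2 d^2/ds^2[G(s)] with G(s) = 9/(s^2 + 81):
differentiating 2 times and applying the sign gives 54*(s^2 - 27)/(s^2 + 81)^3.

F(s) = 54*(s^2 - 27)/(s^2 + 81)^3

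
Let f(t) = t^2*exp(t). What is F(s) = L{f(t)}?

L{e^(t)} = 1/(s - 1).
Then apply L{t^2·g(t)} = (-1)^2 d^2/ds^2[G(s)] with G(s) = 1/(s - 1):
differentiating 2 times and applying the sign gives 2/(s - 1)^3.

F(s) = 2/(s - 1)^3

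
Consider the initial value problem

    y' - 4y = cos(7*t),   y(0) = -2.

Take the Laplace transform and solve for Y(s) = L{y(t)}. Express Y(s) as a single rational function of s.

Y(s) = (-2*s^2 + s - 98)/(s^3 - 4*s^2 + 49*s - 196)

Laplace-transform each side.
The derivative rules (L{y'} = sY - y(0) = sY - (-2)) turn the left side into (s - 4)Y - (-2).
The right side is L{cos(7*t)} = s/(s^2 + 49).
So (s - 4)Y = s/(s^2 + 49) + (-2).
Isolate Y and clear denominators.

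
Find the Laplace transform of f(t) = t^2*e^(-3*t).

2/(s + 3)^3

L{e^(-3t)} = 1/(s + 3).
Then apply L{t^2·g(t)} = (-1)^2 d^2/ds^2[G(s)] with G(s) = 1/(s + 3):
differentiating 2 times and applying the sign gives 2/(s + 3)^3.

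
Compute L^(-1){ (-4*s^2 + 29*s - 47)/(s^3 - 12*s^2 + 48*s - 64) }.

5*t^2*exp(4*t)/2 - 3*t*exp(4*t) - 4*exp(4*t)

Factor the denominator: s^3 - 12*s^2 + 48*s - 64 = (s - 4)^3.
Partial fraction decomposition gives [-4/(s - 4)] + [-3/(s - 4)^2] + [5/(s - 4)^3].
Invert each term: -4/(s - 4) ↔ -4e^(4t); -3/(s - 4)^2 ↔ -3t·e^(4t); 5/(s - 4)^3 ↔ (5/2)t^2·e^(4t).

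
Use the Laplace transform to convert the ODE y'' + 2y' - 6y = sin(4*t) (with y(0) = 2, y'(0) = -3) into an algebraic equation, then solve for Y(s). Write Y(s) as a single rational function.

Y(s) = (2*s^3 + s^2 + 32*s + 20)/(s^4 + 2*s^3 + 10*s^2 + 32*s - 96)

Apply the Laplace transform to the equation.
With L{y''} = s^2 Y - s·y(0) - y'(0) and L{y'} = sY - y(0), with y(0) = 2, y'(0) = -3: the LHS transforms to (s^2 + 2*s - 6)Y - (2*s + 1).
The right side is L{sin(4*t)} = 4/(s^2 + 16).
So (s^2 + 2*s - 6)Y = 4/(s^2 + 16) + (2*s + 1).
Solve for Y(s) and write it as one ratio of polynomials.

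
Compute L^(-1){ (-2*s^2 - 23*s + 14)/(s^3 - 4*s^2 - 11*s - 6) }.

Factor the denominator: s^3 - 4*s^2 - 11*s - 6 = (s - 6)*(s + 1)^2.
Partial fraction decomposition gives [2/(s + 1)] + [-5/(s + 1)^2] + [-4/(s - 6)].
Invert each term: 2/(s + 1) ↔ 2e^(-t); -5/(s + 1)^2 ↔ -5t·e^(-t); -4/(s - 6) ↔ -4e^(6t).

-5*t*exp(-t) - 4*exp(6*t) + 2*exp(-t)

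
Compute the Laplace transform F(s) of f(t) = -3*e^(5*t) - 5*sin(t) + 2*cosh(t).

Apply the Laplace transform termwise.
(2)·[L{cosh(t)} = s/(s^2 - 1)]; (-3)·[L{e^(5t)} = 1/(s - 5)]; (-5)·[L{sin(t)} = 1/(s^2 + 1)].

F(s) = 2*s/(s^2 - 1) - 5/(s^2 + 1) - 3/(s - 5)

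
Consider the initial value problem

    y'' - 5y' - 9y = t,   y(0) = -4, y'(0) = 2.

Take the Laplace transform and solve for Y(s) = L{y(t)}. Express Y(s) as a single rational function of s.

Y(s) = (-4*s^3 + 22*s^2 + 1)/(s^4 - 5*s^3 - 9*s^2)

Apply the Laplace transform to the equation.
The derivative rules (L{y''} = s^2 Y - s·y(0) - y'(0) and L{y'} = sY - y(0), with y(0) = -4, y'(0) = 2) turn the left side into (s^2 - 5*s - 9)Y - (-4*s + 22).
The right side is L{t} = s^(-2).
So (s^2 - 5*s - 9)Y = s^(-2) + (-4*s + 22).
Solve for Y(s) and write it as one ratio of polynomials.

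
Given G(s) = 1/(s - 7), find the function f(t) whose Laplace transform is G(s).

Since L{e^(7t)} = 1/(s - 7), the inverse is exp(7*t).

f(t) = exp(7*t)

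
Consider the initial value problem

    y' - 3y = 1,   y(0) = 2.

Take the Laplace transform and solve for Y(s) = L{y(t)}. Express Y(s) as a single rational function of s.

Apply the Laplace transform to the equation.
With L{y'} = sY - y(0) = sY - 2: the LHS transforms to (s - 3)Y - (2).
The right side is L{1} = 1/s.
So (s - 3)Y = 1/s + (2).
Isolate Y and clear denominators.

Y(s) = (2*s + 1)/(s^2 - 3*s)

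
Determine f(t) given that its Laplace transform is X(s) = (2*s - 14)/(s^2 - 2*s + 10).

Complete the square in the denominator: s^2 - 2*s + 10 = (s - 1)^2 + 3^2.
Split the numerator to match: 2*s - 14 = 2·(s - 1) - 4·3.
Invert each term: 2·(s - 1)/((s - 1)^2 + 9) ↔ 2e^(t)cos(3t); -4·3/((s - 1)^2 + 9) ↔ -4e^(t)sin(3t).

f(t) = -4*exp(t)*sin(3*t) + 2*exp(t)*cos(3*t)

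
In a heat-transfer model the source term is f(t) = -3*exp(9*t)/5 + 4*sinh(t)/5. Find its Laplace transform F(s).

F(s) = 4/(5*(s^2 - 1)) - 3/(5*(s - 9))

The transform is linear, so treat each term independently.
(-3/5)·[L{e^(9t)} = 1/(s - 9)]; (4/5)·[L{sinh(t)} = 1/(s^2 - 1)].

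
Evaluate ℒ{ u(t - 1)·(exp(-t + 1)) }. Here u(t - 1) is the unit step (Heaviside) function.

exp(-s)/(s + 1)

By the second shifting theorem, L{u(t - c)·g(t - c)} = e^(-cs)·G(s) with c = 1 and G(s) = L{g(t)}.
L{e^(-t)} = 1/(s + 1).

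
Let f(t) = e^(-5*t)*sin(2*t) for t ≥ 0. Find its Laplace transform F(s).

L{sin(2t)} = 2/(s^2 + 4).
By the first shifting theorem, multiplying by e^(-5t) replaces s with s + 5.

F(s) = 2/((s + 5)^2 + 4)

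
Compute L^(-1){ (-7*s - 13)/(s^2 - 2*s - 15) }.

-6*exp(5*t) - exp(-3*t)

Factor the denominator: s^2 - 2*s - 15 = (s - 5)*(s + 3).
Partial fraction decomposition gives [-6/(s - 5)] + [-1/(s + 3)].
Invert each term: -6/(s - 5) ↔ -6e^(5t); -1/(s + 3) ↔ -e^(-3t).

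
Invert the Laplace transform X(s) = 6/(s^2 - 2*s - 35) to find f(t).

f(t) = exp(t)*sinh(6*t)

Rewrite the denominator: s^2 - 2*s - 35 = (s - 1)^2 - 36.
The form in (s - 1) signals a first-shifting-theorem factor e^(t).
Since L{sinh(6t)} = 6/(s^2 - 36), the inverse is exp(t)*sinh(6*t).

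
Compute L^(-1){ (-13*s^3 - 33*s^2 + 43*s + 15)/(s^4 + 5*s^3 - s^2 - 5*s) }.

exp(t) - 3 - 6*exp(-t) - 5*exp(-5*t)

Factor the denominator: s^4 + 5*s^3 - s^2 - 5*s = s*(s - 1)*(s + 1)*(s + 5).
Partial fraction decomposition gives [-5/(s + 5)] + [-6/(s + 1)] + [1/(s - 1)] + [-3/s].
Invert each term: -5/(s + 5) ↔ -5e^(-5t); -6/(s + 1) ↔ -6e^(-t); 1/(s - 1) ↔ e^(t); -3/(s - 0) ↔ -3e^(0t).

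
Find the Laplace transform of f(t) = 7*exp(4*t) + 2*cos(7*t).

The transform is linear, so treat each term independently.
(2)·[L{cos(7t)} = s/(s^2 + 49)]; (7)·[L{e^(4t)} = 1/(s - 4)].

2*s/(s^2 + 49) + 7/(s - 4)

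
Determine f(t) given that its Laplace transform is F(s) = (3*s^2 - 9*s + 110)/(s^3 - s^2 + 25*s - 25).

Factor the denominator: s^3 - s^2 + 25*s - 25 = (s - 1)*(s^2 + 25).
Partial fraction decomposition gives [4/(s - 1)] + [-s/(s^2 + 25)] + [-10/(s^2 + 25)].
Invert each term: 4/(s - 1) ↔ 4e^(t); -1·s/(s^2 + 25) ↔ -cos(5t); -2·5/(s^2 + 25) ↔ -2sin(5t).

f(t) = 4*exp(t) - 2*sin(5*t) - cos(5*t)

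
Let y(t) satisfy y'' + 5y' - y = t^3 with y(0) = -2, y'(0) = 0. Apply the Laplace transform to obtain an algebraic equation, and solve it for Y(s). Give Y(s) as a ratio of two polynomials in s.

Y(s) = (-2*s^5 - 10*s^4 + 6)/(s^6 + 5*s^5 - s^4)

Transform both sides with L{·}.
The derivative rules (L{y''} = s^2 Y - s·y(0) - y'(0) and L{y'} = sY - y(0), with y(0) = -2, y'(0) = 0) turn the left side into (s^2 + 5*s - 1)Y - (-2*s - 10).
The right side is L{t^3} = 6/s^4.
So (s^2 + 5*s - 1)Y = 6/s^4 + (-2*s - 10).
Isolate Y and clear denominators.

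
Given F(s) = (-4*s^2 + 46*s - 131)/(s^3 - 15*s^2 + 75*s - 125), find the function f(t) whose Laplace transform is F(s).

Factor the denominator: s^3 - 15*s^2 + 75*s - 125 = (s - 5)^3.
Partial fraction decomposition gives [-4/(s - 5)] + [6/(s - 5)^2] + [-1/(s - 5)^3].
Invert each term: -4/(s - 5) ↔ -4e^(5t); 6/(s - 5)^2 ↔ 6t·e^(5t); -1/(s - 5)^3 ↔ (-1/2)t^2·e^(5t).

f(t) = -t^2*exp(5*t)/2 + 6*t*exp(5*t) - 4*exp(5*t)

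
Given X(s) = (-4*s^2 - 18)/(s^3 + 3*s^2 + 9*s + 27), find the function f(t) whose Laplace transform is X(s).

Factor the denominator: s^3 + 3*s^2 + 9*s + 27 = (s + 3)*(s^2 + 9).
Partial fraction decomposition gives [-3/(s + 3)] + [-s/(s^2 + 9)] + [3/(s^2 + 9)].
Invert each term: -3/(s + 3) ↔ -3e^(-3t); -1·s/(s^2 + 9) ↔ -cos(3t); 1·3/(s^2 + 9) ↔ sin(3t).

f(t) = sin(3*t) - cos(3*t) - 3*exp(-3*t)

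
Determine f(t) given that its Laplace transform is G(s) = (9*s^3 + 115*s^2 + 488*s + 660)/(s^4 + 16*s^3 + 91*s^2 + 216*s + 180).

Factor the denominator: s^4 + 16*s^3 + 91*s^2 + 216*s + 180 = (s + 2)*(s + 3)*(s + 5)*(s + 6).
Partial fraction decomposition gives [6/(s + 2)] + [-5/(s + 5)] + [2/(s + 3)] + [6/(s + 6)].
Invert each term: 6/(s + 2) ↔ 6e^(-2t); -5/(s + 5) ↔ -5e^(-5t); 2/(s + 3) ↔ 2e^(-3t); 6/(s + 6) ↔ 6e^(-6t).

f(t) = 6*exp(-2*t) + 2*exp(-3*t) - 5*exp(-5*t) + 6*exp(-6*t)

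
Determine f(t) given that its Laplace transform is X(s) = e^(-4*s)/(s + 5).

The factor e^(-4s) signals a time shift by c = 4 (second shifting theorem).
L{e^(-5t)} = 1/(s + 5), so L^-1{1/(s + 5)} = e^(-5*t).
Hence the inverse is u(t - 4) times that function evaluated at t - 4.

f(t) = Heaviside(t - 4)*(exp(-5*t + 20))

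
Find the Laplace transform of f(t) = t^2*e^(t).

L{t^2} = 2!/s^3 = 2/s^3.
By the first shifting theorem, multiplying by e^(t) replaces s with s - 1.

2/(s - 1)^3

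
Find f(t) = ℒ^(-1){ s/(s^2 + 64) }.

f(t) = cos(8*t)

Since L{cos(8t)} = s/(s^2 + 64), the inverse is cos(8*t).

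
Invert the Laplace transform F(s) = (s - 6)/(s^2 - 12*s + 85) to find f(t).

f(t) = exp(6*t)*cos(7*t)

Rewrite the denominator: s^2 - 12*s + 85 = (s - 6)^2 + 49.
The form in (s - 6) signals a first-shifting-theorem factor e^(6t).
Since L{cos(7t)} = s/(s^2 + 49), the inverse is e^(6*t)*cos(7*t).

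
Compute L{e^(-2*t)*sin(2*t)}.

L{sin(2t)} = 2/(s^2 + 4).
By the first shifting theorem, multiplying by e^(-2t) replaces s with s + 2.

2/((s + 2)^2 + 4)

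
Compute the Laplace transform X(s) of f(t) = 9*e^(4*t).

X(s) = 9/(s - 4)

L{9} = 9/s.
By the first shifting theorem, multiplying by e^(4t) replaces s with s - 4.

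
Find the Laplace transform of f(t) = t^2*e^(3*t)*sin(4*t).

8*(3*s^2 - 18*s + 11)/(s^2 - 6*s + 25)^3

L{sin(4t)} = 4/(s^2 + 16).
Multiplying by e^(3t) shifts s → s - 3, so L{e^(3*t)*sin(4*t)} = 4/((s - 3)^2 + 16).
Then apply L{t^2·g(t)} = (-1)^2 d^2/ds^2[G(s)] with G(s) = 4/((s - 3)^2 + 16):
differentiating 2 times and applying the sign gives 8*(3*s^2 - 18*s + 11)/(s^2 - 6*s + 25)^3.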